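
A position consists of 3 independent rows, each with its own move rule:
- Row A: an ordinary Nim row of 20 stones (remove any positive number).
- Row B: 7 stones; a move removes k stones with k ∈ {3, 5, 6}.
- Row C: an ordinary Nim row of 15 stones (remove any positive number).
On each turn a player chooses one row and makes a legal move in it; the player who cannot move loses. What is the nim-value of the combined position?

Row A is a plain Nim row of size 20, so its Grundy value is 20.
For row B, compute g(0), g(1), … with moves {3, 5, 6}:
k:     0  1  2  3  4  5  6  7
g(k):  0  0  0  1  1  1  2  2
So g(7) = 2.
Row C is a plain Nim row of size 15, so its Grundy value is 15.
The value of a disjunctive sum is the nim-sum of the parts.
Combined value = 20 ⊕ 2 ⊕ 15 = 25.

25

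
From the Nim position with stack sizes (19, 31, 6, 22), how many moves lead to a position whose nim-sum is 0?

3

Nim-sum: 19 XOR 31 XOR 6 XOR 22 = 28.
The overall nim-sum is X = 28. A stack of size p has a winning move iff p XOR X < p (reduce it to p XOR X).
  19: 19 XOR 28 = 15 < 19 — winning move (to 15).
  31: 31 XOR 28 = 3 < 31 — winning move (to 3).
  6: 6 XOR 28 = 26 ≥ 6 — no move.
  22: 22 XOR 28 = 10 < 22 — winning move (to 10).
That gives 3 winning moves.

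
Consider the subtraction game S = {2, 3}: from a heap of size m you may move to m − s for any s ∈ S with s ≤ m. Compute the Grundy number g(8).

Grundy values for subtraction set {2, 3}:
g(0) = mex{} = 0
g(1) = mex{} = 0
g(2) = mex{0} = 1
g(3) = mex{0} = 1
g(4) = mex{0,1} = 2
g(5) = mex{1} = 0
g(6) = mex{1,2} = 0
g(7) = mex{0,2} = 1
g(8) = mex{0} = 1
So g(8) = 1.

1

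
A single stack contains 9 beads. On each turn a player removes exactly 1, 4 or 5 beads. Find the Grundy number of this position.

Grundy values for subtraction set {1, 4, 5}:
g(0) = mex{} = 0
g(1) = mex{0} = 1
g(2) = mex{1} = 0
g(3) = mex{0} = 1
g(4) = mex{0,1} = 2
g(5) = mex{0,1,2} = 3
g(6) = mex{0,1,3} = 2
g(7) = mex{0,1,2} = 3
g(8) = mex{1,2,3} = 0
g(9) = mex{0,2,3} = 1
So g(9) = 1.

1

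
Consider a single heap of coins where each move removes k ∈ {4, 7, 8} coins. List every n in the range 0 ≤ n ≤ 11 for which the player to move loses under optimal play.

Build the Grundy sequence with g(k) = mex{g(k−s) : s ∈ {4, 7, 8}, s ≤ k}:
k:     0  1  2  3  4  5  6  7  8  9 10 11
g(k):  0  0  0  0  1  1  1  1  2  2  2  2
The P-positions (g = 0) in 0..11 are 0, 1, 2, 3.

0, 1, 2, 3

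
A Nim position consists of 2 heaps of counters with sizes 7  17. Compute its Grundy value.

22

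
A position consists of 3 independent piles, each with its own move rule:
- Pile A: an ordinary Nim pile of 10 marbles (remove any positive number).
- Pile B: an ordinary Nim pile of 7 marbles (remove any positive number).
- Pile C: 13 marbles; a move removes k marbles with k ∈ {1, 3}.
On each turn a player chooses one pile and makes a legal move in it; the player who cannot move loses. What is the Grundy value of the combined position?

12

Pile A is a plain Nim pile of size 10, so its Grundy value is 10.
Pile B is a plain Nim pile of size 7, so its Grundy value is 7.
Build the Grundy sequence for pile C with g(k) = mex{g(k−s) : s ∈ {1, 3}, s ≤ k}:
g(0) = mex{} = 0
g(1) = mex{0} = 1
g(2) = mex{1} = 0
g(3) = mex{0} = 1
g(4) = mex{1} = 0
g(5) = mex{0} = 1
g(6) = mex{1} = 0
g(7) = mex{0} = 1
g(8) = mex{1} = 0
g(9) = mex{0} = 1
g(10) = mex{1} = 0
g(11) = mex{0} = 1
g(12) = mex{1} = 0
g(13) = mex{0} = 1
So g(13) = 1.
The value of a disjunctive sum is the nim-sum of the parts.
Combined value = 10 XOR 7 XOR 1 = 12.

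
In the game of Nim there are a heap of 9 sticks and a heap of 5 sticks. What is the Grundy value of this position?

12

Compute the nim-sum pairwise:
9 XOR 5 = 12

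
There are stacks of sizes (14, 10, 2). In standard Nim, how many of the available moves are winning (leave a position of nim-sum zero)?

Write each in binary and XOR column by column:
  1110  (14)
  1010  (10)
  0010  (2)
  ----
  0110  (6)
The overall nim-sum is X = 6. A stack of size p has a winning move iff p XOR X < p (reduce it to p XOR X).
  14: 14 XOR 6 = 8 < 14 — winning move (to 8).
  10: 10 XOR 6 = 12 ≥ 10 — no move.
  2: 2 XOR 6 = 4 ≥ 2 — no move.
That gives 1 winning move.

1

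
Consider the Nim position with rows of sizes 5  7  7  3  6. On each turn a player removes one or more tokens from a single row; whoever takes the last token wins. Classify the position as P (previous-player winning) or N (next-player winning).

Compute the nim-sum pairwise:
5 ^ 7 = 2
2 ^ 7 = 5
5 ^ 3 = 6
6 ^ 6 = 0
The nim-sum is 0, so this is a P-position: the player to move is in a losing position under optimal play.

P-position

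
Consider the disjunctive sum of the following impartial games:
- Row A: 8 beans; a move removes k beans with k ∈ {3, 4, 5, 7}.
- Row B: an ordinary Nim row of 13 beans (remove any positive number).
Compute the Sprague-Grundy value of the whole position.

Grundy values for row A (subtraction set {3, 4, 5, 7}):
g(0) = mex{} = 0
g(1) = mex{} = 0
g(2) = mex{} = 0
g(3) = mex{0} = 1
g(4) = mex{0} = 1
g(5) = mex{0} = 1
g(6) = mex{0,1} = 2
g(7) = mex{0,1} = 2
g(8) = mex{0,1} = 2
So g(8) = 2.
Row B is a plain Nim row of size 13, so its Grundy value is 13.
By the Sprague-Grundy theorem, the Grundy value of a sum of independent games is the XOR of the component values.
Combined value = 2 ⊕ 13 = 15.

15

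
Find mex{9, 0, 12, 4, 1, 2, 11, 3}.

5

The values 0, 1, 2, 3, 4 are all present; 5 is the first non-negative integer missing from the set.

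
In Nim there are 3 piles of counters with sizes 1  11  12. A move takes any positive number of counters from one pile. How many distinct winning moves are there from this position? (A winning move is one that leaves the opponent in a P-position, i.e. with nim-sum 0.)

Write each in binary and XOR column by column:
  0001  (1)
  1011  (11)
  1100  (12)
  ----
  0110  (6)
The overall nim-sum is X = 6. A pile of size p has a winning move iff p XOR X < p (reduce it to p XOR X).
  1: 1 XOR 6 = 7 ≥ 1 — no move.
  11: 11 XOR 6 = 13 ≥ 11 — no move.
  12: 12 XOR 6 = 10 < 12 — winning move (to 10).
That gives 1 winning move.

1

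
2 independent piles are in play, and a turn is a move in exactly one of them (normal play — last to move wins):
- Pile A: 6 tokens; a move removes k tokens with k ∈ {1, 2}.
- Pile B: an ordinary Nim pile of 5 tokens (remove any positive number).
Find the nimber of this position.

5

For pile A, compute g(0), g(1), … with moves {1, 2}:
k:     0  1  2  3  4  5  6
g(k):  0  1  2  0  1  2  0
So g(6) = 0.
Pile B is a plain Nim pile of size 5, so its Grundy value is 5.
The value of a disjunctive sum is the nim-sum of the parts.
Combined value = 0 ⊕ 5 = 5.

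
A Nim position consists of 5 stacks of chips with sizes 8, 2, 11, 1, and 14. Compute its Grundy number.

14

In binary:
  1000  (8)
  0010  (2)
  1011  (11)
  0001  (1)
  1110  (14)
  ----
  1110  (14)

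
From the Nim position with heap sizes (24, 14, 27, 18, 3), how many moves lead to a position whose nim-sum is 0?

Compute the nim-sum pairwise:
24 ^ 14 = 22
22 ^ 27 = 13
13 ^ 18 = 31
31 ^ 3 = 28
The overall nim-sum is X = 28. A heap of size p has a winning move iff p XOR X < p (reduce it to p XOR X).
  24: 24 XOR 28 = 4 < 24 — winning move (to 4).
  14: 14 XOR 28 = 18 ≥ 14 — no move.
  27: 27 XOR 28 = 7 < 27 — winning move (to 7).
  18: 18 XOR 28 = 14 < 18 — winning move (to 14).
  3: 3 XOR 28 = 31 ≥ 3 — no move.
That gives 3 winning moves.

3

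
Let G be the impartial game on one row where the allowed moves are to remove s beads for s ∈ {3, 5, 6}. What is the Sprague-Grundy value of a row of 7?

Grundy values for subtraction set {3, 5, 6}:
k:     0  1  2  3  4  5  6  7
g(k):  0  0  0  1  1  1  2  2
So g(7) = 2.

2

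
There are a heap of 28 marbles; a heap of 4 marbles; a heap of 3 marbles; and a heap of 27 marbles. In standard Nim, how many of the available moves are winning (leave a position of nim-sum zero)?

0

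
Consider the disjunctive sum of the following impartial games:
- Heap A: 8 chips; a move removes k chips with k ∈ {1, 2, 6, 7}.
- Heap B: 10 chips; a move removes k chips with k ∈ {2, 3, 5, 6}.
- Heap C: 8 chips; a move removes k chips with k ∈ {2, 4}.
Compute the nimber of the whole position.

Build the Grundy sequence for heap A with g(k) = mex{g(k−s) : s ∈ {1, 2, 6, 7}, s ≤ k}:
k:     0  1  2  3  4  5  6  7  8
g(k):  0  1  2  0  1  2  3  4  0
So g(8) = 0.
For heap B, compute g(0), g(1), … with moves {2, 3, 5, 6}:
k:     0  1  2  3  4  5  6  7  8  9 10
g(k):  0  0  1  1  2  2  3  3  0  0  1
So g(10) = 1.
For heap C, compute g(0), g(1), … with moves {2, 4}:
k:     0  1  2  3  4  5  6  7  8
g(k):  0  0  1  1  2  2  0  0  1
So g(8) = 1.
The value of a disjunctive sum is the nim-sum of the parts.
Combined value = 0 XOR 1 XOR 1 = 0.

0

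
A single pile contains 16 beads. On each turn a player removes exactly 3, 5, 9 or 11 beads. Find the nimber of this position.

0

Compute g(0), g(1), … for moves {3, 5, 9, 11}:
k:     0  1  2  3  4  5  6  7  8  9 10 11 12 13 14 15 16
g(k):  0  0  0  1  1  1  2  2  0  3  3  1  4  2  0  0  0
So g(16) = 0.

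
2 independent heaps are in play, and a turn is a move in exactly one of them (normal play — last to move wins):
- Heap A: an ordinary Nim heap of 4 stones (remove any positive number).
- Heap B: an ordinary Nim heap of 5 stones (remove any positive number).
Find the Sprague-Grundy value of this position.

1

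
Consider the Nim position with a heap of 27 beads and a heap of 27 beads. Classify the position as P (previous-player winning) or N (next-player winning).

P-position

Compute the nim-sum pairwise:
27 ⊕ 27 = 0
The nim-sum is 0, so this is a P-position: the player to move is in a losing position under optimal play.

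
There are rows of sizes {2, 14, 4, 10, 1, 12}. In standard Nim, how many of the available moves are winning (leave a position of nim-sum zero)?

3

Nim-sum: 2 ⊕ 14 ⊕ 4 ⊕ 10 ⊕ 1 ⊕ 12 = 15.
The overall nim-sum is X = 15. A row of size p has a winning move iff p XOR X < p (reduce it to p XOR X).
  2: 2 XOR 15 = 13 ≥ 2 — no move.
  14: 14 XOR 15 = 1 < 14 — winning move (to 1).
  4: 4 XOR 15 = 11 ≥ 4 — no move.
  10: 10 XOR 15 = 5 < 10 — winning move (to 5).
  1: 1 XOR 15 = 14 ≥ 1 — no move.
  12: 12 XOR 15 = 3 < 12 — winning move (to 3).
That gives 3 winning moves.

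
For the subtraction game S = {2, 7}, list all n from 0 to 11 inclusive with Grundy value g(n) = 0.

0, 1, 4, 5, 9, 10

Build the Grundy sequence with g(k) = mex{g(k−s) : s ∈ {2, 7}, s ≤ k}:
k:     0  1  2  3  4  5  6  7  8  9 10 11
g(k):  0  0  1  1  0  0  1  1  2  0  0  1
The P-positions (g = 0) in 0..11 are 0, 1, 4, 5, 9, 10.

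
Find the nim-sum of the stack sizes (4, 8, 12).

0

Compute the nim-sum pairwise:
4 ^ 8 = 12
12 ^ 12 = 0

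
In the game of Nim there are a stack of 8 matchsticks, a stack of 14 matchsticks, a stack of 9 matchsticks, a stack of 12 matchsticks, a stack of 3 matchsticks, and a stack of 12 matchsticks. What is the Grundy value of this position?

Compute the nim-sum pairwise:
8 ⊕ 14 = 6
6 ⊕ 9 = 15
15 ⊕ 12 = 3
3 ⊕ 3 = 0
0 ⊕ 12 = 12

12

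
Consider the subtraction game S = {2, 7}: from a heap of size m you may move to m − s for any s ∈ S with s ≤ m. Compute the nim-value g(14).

0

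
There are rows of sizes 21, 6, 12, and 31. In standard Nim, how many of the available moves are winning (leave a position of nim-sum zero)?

Write each in binary and XOR column by column:
  10101  (21)
  00110  (6)
  01100  (12)
  11111  (31)
  -----
  00000  (0)
The nim-sum is already 0, so every move leaves a nonzero nim-sum — there are no winning moves.

0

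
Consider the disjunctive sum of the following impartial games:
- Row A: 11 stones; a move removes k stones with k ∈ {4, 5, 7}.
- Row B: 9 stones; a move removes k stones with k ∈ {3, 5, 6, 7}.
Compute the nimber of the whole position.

3

For row A, compute g(0), g(1), … with moves {4, 5, 7}:
k:     0  1  2  3  4  5  6  7  8  9 10 11
g(k):  0  0  0  0  1  1  1  1  2  2  2  0
So g(11) = 0.
Grundy values for row B (subtraction set {3, 5, 6, 7}):
g(0) = mex{} = 0
g(1) = mex{} = 0
g(2) = mex{} = 0
g(3) = mex{0} = 1
g(4) = mex{0} = 1
g(5) = mex{0} = 1
g(6) = mex{0,1} = 2
g(7) = mex{0,1} = 2
g(8) = mex{0,1} = 2
g(9) = mex{0,1,2} = 3
So g(9) = 3.
By the Sprague-Grundy theorem, the Grundy value of a sum of independent games is the XOR of the component values.
Combined value = 0 XOR 3 = 3.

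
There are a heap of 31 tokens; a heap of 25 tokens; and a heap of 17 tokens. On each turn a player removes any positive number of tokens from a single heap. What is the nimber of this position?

Nim-sum: 31 ^ 25 ^ 17 = 23.

23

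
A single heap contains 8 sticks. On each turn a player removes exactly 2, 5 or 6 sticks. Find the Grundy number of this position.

0

Grundy values for subtraction set {2, 5, 6}:
k:     0  1  2  3  4  5  6  7  8
g(k):  0  0  1  1  0  2  1  3  0
So g(8) = 0.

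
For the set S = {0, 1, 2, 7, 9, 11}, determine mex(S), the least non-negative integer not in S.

The values 0, 1, 2 are all present; 3 is the first non-negative integer missing from the set.

3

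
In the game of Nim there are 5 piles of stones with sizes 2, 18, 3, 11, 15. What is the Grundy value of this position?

Compute the nim-sum pairwise:
2 XOR 18 = 16
16 XOR 3 = 19
19 XOR 11 = 24
24 XOR 15 = 23

23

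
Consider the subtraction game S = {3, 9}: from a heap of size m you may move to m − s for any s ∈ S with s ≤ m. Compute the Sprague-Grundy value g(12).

Compute g(0), g(1), … for moves {3, 9}:
g(0) = mex{} = 0
g(1) = mex{} = 0
g(2) = mex{} = 0
g(3) = mex{0} = 1
g(4) = mex{0} = 1
g(5) = mex{0} = 1
g(6) = mex{1} = 0
g(7) = mex{1} = 0
g(8) = mex{1} = 0
g(9) = mex{0} = 1
g(10) = mex{0} = 1
g(11) = mex{0} = 1
g(12) = mex{1} = 0
So g(12) = 0.

0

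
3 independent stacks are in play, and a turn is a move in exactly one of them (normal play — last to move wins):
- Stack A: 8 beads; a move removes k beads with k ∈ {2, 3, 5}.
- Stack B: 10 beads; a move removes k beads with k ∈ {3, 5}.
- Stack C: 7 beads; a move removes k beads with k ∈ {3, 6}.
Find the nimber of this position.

Grundy values for stack A (subtraction set {2, 3, 5}):
g(0) = mex{} = 0
g(1) = mex{} = 0
g(2) = mex{0} = 1
g(3) = mex{0} = 1
g(4) = mex{0,1} = 2
g(5) = mex{0,1} = 2
g(6) = mex{0,1,2} = 3
g(7) = mex{1,2} = 0
g(8) = mex{1,2,3} = 0
So g(8) = 0.
For stack B, compute g(0), g(1), … with moves {3, 5}:
k:     0  1  2  3  4  5  6  7  8  9 10
g(k):  0  0  0  1  1  1  2  2  0  0  0
So g(10) = 0.
Build the Grundy sequence for stack C with g(k) = mex{g(k−s) : s ∈ {3, 6}, s ≤ k}:
k:     0  1  2  3  4  5  6  7
g(k):  0  0  0  1  1  1  2  2
So g(7) = 2.
By the Sprague-Grundy theorem, the Grundy value of a sum of independent games is the XOR of the component values.
Combined value = 0 XOR 0 XOR 2 = 2.

2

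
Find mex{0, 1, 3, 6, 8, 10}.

2

The values 0, 1 are all present; 2 is the first non-negative integer missing from the set.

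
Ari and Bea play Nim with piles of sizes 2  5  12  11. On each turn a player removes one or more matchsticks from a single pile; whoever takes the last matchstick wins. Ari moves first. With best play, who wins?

Bea wins

In binary:
  0010  (2)
  0101  (5)
  1100  (12)
  1011  (11)
  ----
  0000  (0)
The nim-sum is 0, so this is a P-position: the player to move is in a losing position under optimal play; Ari is about to move from it and so loses — Bea wins.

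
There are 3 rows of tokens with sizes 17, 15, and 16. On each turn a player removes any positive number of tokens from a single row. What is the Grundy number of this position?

14

Write each in binary and XOR column by column:
  10001  (17)
  01111  (15)
  10000  (16)
  -----
  01110  (14)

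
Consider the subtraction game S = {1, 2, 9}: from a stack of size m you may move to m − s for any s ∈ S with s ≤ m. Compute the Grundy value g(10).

0

Grundy values for subtraction set {1, 2, 9}:
g(0) = mex{} = 0
g(1) = mex{0} = 1
g(2) = mex{0,1} = 2
g(3) = mex{1,2} = 0
g(4) = mex{0,2} = 1
g(5) = mex{0,1} = 2
g(6) = mex{1,2} = 0
g(7) = mex{0,2} = 1
g(8) = mex{0,1} = 2
g(9) = mex{0,1,2} = 3
g(10) = mex{1,2,3} = 0
So g(10) = 0.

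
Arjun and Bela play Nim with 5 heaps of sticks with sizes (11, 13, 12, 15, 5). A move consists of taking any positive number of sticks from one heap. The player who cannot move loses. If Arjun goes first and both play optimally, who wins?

Write each in binary and XOR column by column:
  1011  (11)
  1101  (13)
  1100  (12)
  1111  (15)
  0101  (5)
  ----
  0000  (0)
The nim-sum is 0, so this is a P-position: the player to move is in a losing position under optimal play; Arjun is about to move from it and so loses — Bela wins.

Bela wins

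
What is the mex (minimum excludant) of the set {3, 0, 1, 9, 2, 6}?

4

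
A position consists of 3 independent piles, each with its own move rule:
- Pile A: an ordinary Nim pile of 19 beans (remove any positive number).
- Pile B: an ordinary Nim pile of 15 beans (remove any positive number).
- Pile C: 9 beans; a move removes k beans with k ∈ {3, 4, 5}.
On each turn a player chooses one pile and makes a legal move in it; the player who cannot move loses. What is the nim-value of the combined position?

28

Pile A is a plain Nim pile of size 19, so its Grundy value is 19.
Pile B is a plain Nim pile of size 15, so its Grundy value is 15.
For pile C, compute g(0), g(1), … with moves {3, 4, 5}:
k:     0  1  2  3  4  5  6  7  8  9
g(k):  0  0  0  1  1  1  2  2  0  0
So g(9) = 0.
The value of a disjunctive sum is the nim-sum of the parts.
Combined value = 19 XOR 15 XOR 0 = 28.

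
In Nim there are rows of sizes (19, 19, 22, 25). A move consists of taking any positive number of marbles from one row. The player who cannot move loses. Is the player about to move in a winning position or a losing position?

Winning position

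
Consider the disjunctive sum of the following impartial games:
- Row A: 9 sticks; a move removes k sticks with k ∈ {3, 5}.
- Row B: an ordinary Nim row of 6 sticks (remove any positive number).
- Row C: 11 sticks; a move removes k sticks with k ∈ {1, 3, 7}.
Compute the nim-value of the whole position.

For row A, compute g(0), g(1), … with moves {3, 5}:
g(0) = mex{} = 0
g(1) = mex{} = 0
g(2) = mex{} = 0
g(3) = mex{0} = 1
g(4) = mex{0} = 1
g(5) = mex{0} = 1
g(6) = mex{0,1} = 2
g(7) = mex{0,1} = 2
g(8) = mex{1} = 0
g(9) = mex{1,2} = 0
So g(9) = 0.
Row B is a plain Nim row of size 6, so its Grundy value is 6.
Build the Grundy sequence for row C with g(k) = mex{g(k−s) : s ∈ {1, 3, 7}, s ≤ k}:
k:     0  1  2  3  4  5  6  7  8  9 10 11
g(k):  0  1  0  1  0  1  0  1  0  1  0  1
So g(11) = 1.
By the Sprague-Grundy theorem, the Grundy value of a sum of independent games is the XOR of the component values.
Combined value = 0 ⊕ 6 ⊕ 1 = 7.

7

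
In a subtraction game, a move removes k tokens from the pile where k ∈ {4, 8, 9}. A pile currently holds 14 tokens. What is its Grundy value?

Grundy values for subtraction set {4, 8, 9}:
k:     0  1  2  3  4  5  6  7  8  9 10 11 12 13 14
g(k):  0  0  0  0  1  1  1  1  2  2  2  2  3  0  0
So g(14) = 0.

0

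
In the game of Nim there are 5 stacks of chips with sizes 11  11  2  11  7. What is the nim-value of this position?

14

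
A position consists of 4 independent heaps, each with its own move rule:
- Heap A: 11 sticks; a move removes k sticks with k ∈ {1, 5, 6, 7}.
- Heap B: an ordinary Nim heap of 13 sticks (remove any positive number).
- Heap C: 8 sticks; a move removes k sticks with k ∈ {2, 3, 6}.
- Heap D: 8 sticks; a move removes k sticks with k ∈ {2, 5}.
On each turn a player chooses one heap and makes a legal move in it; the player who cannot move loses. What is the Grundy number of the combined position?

12

Grundy values for heap A (subtraction set {1, 5, 6, 7}):
g(0) = mex{} = 0
g(1) = mex{0} = 1
g(2) = mex{1} = 0
g(3) = mex{0} = 1
g(4) = mex{1} = 0
g(5) = mex{0} = 1
g(6) = mex{0,1} = 2
g(7) = mex{0,1,2} = 3
g(8) = mex{0,1,3} = 2
g(9) = mex{0,1,2} = 3
g(10) = mex{0,1,3} = 2
g(11) = mex{0,1,2} = 3
So g(11) = 3.
Heap B is a plain Nim heap of size 13, so its Grundy value is 13.
Build the Grundy sequence for heap C with g(k) = mex{g(k−s) : s ∈ {2, 3, 6}, s ≤ k}:
k:     0  1  2  3  4  5  6  7  8
g(k):  0  0  1  1  2  0  3  1  2
So g(8) = 2.
For heap D, compute g(0), g(1), … with moves {2, 5}:
k:     0  1  2  3  4  5  6  7  8
g(k):  0  0  1  1  0  2  1  0  0
So g(8) = 0.
The value of a disjunctive sum is the nim-sum of the parts.
Combined value = 3 ⊕ 13 ⊕ 2 ⊕ 0 = 12.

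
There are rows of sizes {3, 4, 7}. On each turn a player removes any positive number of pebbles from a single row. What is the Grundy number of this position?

Nim-sum: 3 ^ 4 ^ 7 = 0.

0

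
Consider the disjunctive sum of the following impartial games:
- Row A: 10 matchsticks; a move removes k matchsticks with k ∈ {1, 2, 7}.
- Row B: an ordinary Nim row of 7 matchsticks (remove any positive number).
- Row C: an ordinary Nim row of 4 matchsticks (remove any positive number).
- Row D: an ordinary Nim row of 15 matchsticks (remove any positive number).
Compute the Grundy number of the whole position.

13

Grundy values for row A (subtraction set {1, 2, 7}):
k:     0  1  2  3  4  5  6  7  8  9 10
g(k):  0  1  2  0  1  2  0  1  2  0  1
So g(10) = 1.
Row B is a plain Nim row of size 7, so its Grundy value is 7.
Row C is a plain Nim row of size 4, so its Grundy value is 4.
Row D is a plain Nim row of size 15, so its Grundy value is 15.
The value of a disjunctive sum is the nim-sum of the parts.
Combined value = 1 XOR 7 XOR 4 XOR 15 = 13.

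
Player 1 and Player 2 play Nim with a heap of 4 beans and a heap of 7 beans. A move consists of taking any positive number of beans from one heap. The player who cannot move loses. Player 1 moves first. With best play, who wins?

Player 1 wins

Nim-sum: 4 ^ 7 = 3.
The nim-sum is 3 ≠ 0, so this is an N-position: the player to move can win; Player 1 has a winning move.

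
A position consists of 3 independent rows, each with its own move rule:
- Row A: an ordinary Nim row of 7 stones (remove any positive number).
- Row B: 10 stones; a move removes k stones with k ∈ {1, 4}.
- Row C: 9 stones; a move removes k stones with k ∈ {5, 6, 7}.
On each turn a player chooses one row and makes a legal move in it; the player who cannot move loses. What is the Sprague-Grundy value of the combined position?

6

Row A is a plain Nim row of size 7, so its Grundy value is 7.
For row B, compute g(0), g(1), … with moves {1, 4}:
k:     0  1  2  3  4  5  6  7  8  9 10
g(k):  0  1  0  1  2  0  1  0  1  2  0
So g(10) = 0.
For row C, compute g(0), g(1), … with moves {5, 6, 7}:
k:     0  1  2  3  4  5  6  7  8  9
g(k):  0  0  0  0  0  1  1  1  1  1
So g(9) = 1.
The value of a disjunctive sum is the nim-sum of the parts.
Combined value = 7 XOR 0 XOR 1 = 6.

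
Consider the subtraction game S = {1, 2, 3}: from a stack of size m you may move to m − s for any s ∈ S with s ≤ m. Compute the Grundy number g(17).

Build the Grundy sequence with g(k) = mex{g(k−s) : s ∈ {1, 2, 3}, s ≤ k}:
k:     0  1  2  3  4  5  6  7  8  9 10 11 12 13 14 15 16 17
g(k):  0  1  2  3  0  1  2  3  0  1  2  3  0  1  2  3  0  1
So g(17) = 1.

1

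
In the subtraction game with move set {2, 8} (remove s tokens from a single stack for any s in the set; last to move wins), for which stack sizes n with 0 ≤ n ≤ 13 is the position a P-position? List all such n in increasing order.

0, 1, 4, 5, 10, 11

Build the Grundy sequence with g(k) = mex{g(k−s) : s ∈ {2, 8}, s ≤ k}:
k:     0  1  2  3  4  5  6  7  8  9 10 11 12 13
g(k):  0  0  1  1  0  0  1  1  2  2  0  0  1  1
The P-positions (g = 0) in 0..13 are 0, 1, 4, 5, 10, 11.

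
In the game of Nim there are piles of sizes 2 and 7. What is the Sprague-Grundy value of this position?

In binary:
  010  (2)
  111  (7)
  ---
  101  (5)

5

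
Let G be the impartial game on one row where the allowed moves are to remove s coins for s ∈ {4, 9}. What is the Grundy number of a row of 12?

1

Build the Grundy sequence with g(k) = mex{g(k−s) : s ∈ {4, 9}, s ≤ k}:
g(0) = mex{} = 0
g(1) = mex{} = 0
g(2) = mex{} = 0
g(3) = mex{} = 0
g(4) = mex{0} = 1
g(5) = mex{0} = 1
g(6) = mex{0} = 1
g(7) = mex{0} = 1
g(8) = mex{1} = 0
g(9) = mex{0,1} = 2
g(10) = mex{0,1} = 2
g(11) = mex{0,1} = 2
g(12) = mex{0} = 1
So g(12) = 1.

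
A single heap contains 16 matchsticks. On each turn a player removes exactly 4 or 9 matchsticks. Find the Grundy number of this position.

Build the Grundy sequence with g(k) = mex{g(k−s) : s ∈ {4, 9}, s ≤ k}:
k:     0  1  2  3  4  5  6  7  8  9 10 11 12 13 14 15 16
g(k):  0  0  0  0  1  1  1  1  0  2  2  2  1  0  0  0  0
So g(16) = 0.

0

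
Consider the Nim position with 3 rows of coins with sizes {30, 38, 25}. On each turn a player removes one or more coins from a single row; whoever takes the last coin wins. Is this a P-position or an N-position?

Compute the nim-sum pairwise:
30 ^ 38 = 56
56 ^ 25 = 33
The nim-sum is 33 ≠ 0, so this is an N-position: the player to move can win.

N-position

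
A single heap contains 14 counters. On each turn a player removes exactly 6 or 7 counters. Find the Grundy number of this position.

Compute g(0), g(1), … for moves {6, 7}:
k:     0  1  2  3  4  5  6  7  8  9 10 11 12 13 14
g(k):  0  0  0  0  0  0  1  1  1  1  1  1  2  0  0
So g(14) = 0.

0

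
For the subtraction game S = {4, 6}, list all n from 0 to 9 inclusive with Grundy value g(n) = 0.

Compute g(0), g(1), … for moves {4, 6}:
k:     0  1  2  3  4  5  6  7  8  9
g(k):  0  0  0  0  1  1  1  1  2  2
The P-positions (g = 0) in 0..9 are 0, 1, 2, 3.

0, 1, 2, 3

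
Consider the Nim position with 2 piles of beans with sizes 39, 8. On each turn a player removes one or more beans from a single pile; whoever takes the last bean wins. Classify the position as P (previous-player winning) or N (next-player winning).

N-position

Bitwise XOR of the heap sizes:
  100111  (39)
  001000  (8)
  ------
  101111  (47)
The nim-sum is 47 ≠ 0, so this is an N-position: the player to move can win.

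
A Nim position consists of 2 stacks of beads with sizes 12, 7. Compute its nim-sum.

Bitwise XOR of the heap sizes:
  1100  (12)
  0111  (7)
  ----
  1011  (11)

11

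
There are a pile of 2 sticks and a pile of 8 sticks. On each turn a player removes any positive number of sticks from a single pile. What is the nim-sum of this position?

10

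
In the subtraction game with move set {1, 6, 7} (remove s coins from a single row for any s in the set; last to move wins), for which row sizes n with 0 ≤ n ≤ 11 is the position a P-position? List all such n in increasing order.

0, 2, 4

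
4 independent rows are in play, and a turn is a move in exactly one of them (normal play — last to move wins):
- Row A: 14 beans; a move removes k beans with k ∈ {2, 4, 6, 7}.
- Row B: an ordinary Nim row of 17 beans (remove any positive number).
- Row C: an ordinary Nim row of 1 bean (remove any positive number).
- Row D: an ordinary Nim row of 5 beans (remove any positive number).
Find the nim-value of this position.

Grundy values for row A (subtraction set {2, 4, 6, 7}):
k:     0  1  2  3  4  5  6  7  8  9 10 11 12 13 14
g(k):  0  0  1  1  2  2  3  3  4  0  0  1  1  2  2
So g(14) = 2.
Row B is a plain Nim row of size 17, so its Grundy value is 17.
Row C is a plain Nim row of size 1, so its Grundy value is 1.
Row D is a plain Nim row of size 5, so its Grundy value is 5.
The value of a disjunctive sum is the nim-sum of the parts.
Combined value = 2 XOR 17 XOR 1 XOR 5 = 23.

23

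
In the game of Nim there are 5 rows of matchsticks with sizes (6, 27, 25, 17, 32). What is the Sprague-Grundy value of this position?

53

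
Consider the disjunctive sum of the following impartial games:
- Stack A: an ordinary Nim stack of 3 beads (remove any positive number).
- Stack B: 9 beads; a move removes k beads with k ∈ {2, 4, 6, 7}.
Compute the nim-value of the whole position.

Stack A is a plain Nim stack of size 3, so its Grundy value is 3.
Grundy values for stack B (subtraction set {2, 4, 6, 7}):
g(0) = mex{} = 0
g(1) = mex{} = 0
g(2) = mex{0} = 1
g(3) = mex{0} = 1
g(4) = mex{0,1} = 2
g(5) = mex{0,1} = 2
g(6) = mex{0,1,2} = 3
g(7) = mex{0,1,2} = 3
g(8) = mex{0,1,2,3} = 4
g(9) = mex{1,2,3} = 0
So g(9) = 0.
By the Sprague-Grundy theorem, the Grundy value of a sum of independent games is the XOR of the component values.
Combined value = 3 XOR 0 = 3.

3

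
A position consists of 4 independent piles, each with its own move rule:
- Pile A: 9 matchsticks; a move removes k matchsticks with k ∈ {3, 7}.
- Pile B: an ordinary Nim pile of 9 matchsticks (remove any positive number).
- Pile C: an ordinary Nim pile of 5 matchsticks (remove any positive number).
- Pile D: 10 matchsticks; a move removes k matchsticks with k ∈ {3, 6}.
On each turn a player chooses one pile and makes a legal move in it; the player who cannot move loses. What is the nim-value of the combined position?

Build the Grundy sequence for pile A with g(k) = mex{g(k−s) : s ∈ {3, 7}, s ≤ k}:
g(0) = mex{} = 0
g(1) = mex{} = 0
g(2) = mex{} = 0
g(3) = mex{0} = 1
g(4) = mex{0} = 1
g(5) = mex{0} = 1
g(6) = mex{1} = 0
g(7) = mex{0,1} = 2
g(8) = mex{0,1} = 2
g(9) = mex{0} = 1
So g(9) = 1.
Pile B is a plain Nim pile of size 9, so its Grundy value is 9.
Pile C is a plain Nim pile of size 5, so its Grundy value is 5.
Build the Grundy sequence for pile D with g(k) = mex{g(k−s) : s ∈ {3, 6}, s ≤ k}:
g(0) = mex{} = 0
g(1) = mex{} = 0
g(2) = mex{} = 0
g(3) = mex{0} = 1
g(4) = mex{0} = 1
g(5) = mex{0} = 1
g(6) = mex{0,1} = 2
g(7) = mex{0,1} = 2
g(8) = mex{0,1} = 2
g(9) = mex{1,2} = 0
g(10) = mex{1,2} = 0
So g(10) = 0.
By the Sprague-Grundy theorem, the Grundy value of a sum of independent games is the XOR of the component values.
Combined value = 1 ⊕ 9 ⊕ 5 ⊕ 0 = 13.

13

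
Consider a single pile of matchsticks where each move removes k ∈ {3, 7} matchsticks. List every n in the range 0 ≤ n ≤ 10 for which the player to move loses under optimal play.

0, 1, 2, 6, 10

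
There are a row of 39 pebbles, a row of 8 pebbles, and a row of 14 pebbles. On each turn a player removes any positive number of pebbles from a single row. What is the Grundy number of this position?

In binary:
  100111  (39)
  001000  (8)
  001110  (14)
  ------
  100001  (33)

33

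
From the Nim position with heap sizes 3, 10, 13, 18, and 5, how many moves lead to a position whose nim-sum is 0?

1

Write each in binary and XOR column by column:
  00011  (3)
  01010  (10)
  01101  (13)
  10010  (18)
  00101  (5)
  -----
  10011  (19)
The overall nim-sum is X = 19. A heap of size p has a winning move iff p XOR X < p (reduce it to p XOR X).
  3: 3 XOR 19 = 16 ≥ 3 — no move.
  10: 10 XOR 19 = 25 ≥ 10 — no move.
  13: 13 XOR 19 = 30 ≥ 13 — no move.
  18: 18 XOR 19 = 1 < 18 — winning move (to 1).
  5: 5 XOR 19 = 22 ≥ 5 — no move.
That gives 1 winning move.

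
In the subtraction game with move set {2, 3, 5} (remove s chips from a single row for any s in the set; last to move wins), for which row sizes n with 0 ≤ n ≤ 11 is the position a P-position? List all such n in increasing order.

Build the Grundy sequence with g(k) = mex{g(k−s) : s ∈ {2, 3, 5}, s ≤ k}:
k:     0  1  2  3  4  5  6  7  8  9 10 11
g(k):  0  0  1  1  2  2  3  0  0  1  1  2
The P-positions (g = 0) in 0..11 are 0, 1, 7, 8.

0, 1, 7, 8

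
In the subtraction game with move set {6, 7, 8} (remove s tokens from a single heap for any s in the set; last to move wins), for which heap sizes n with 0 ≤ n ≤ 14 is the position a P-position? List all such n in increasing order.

0, 1, 2, 3, 4, 5, 14

Grundy values for subtraction set {6, 7, 8}:
g(0) = mex{} = 0
g(1) = mex{} = 0
g(2) = mex{} = 0
g(3) = mex{} = 0
g(4) = mex{} = 0
g(5) = mex{} = 0
g(6) = mex{0} = 1
g(7) = mex{0} = 1
g(8) = mex{0} = 1
g(9) = mex{0} = 1
g(10) = mex{0} = 1
g(11) = mex{0} = 1
g(12) = mex{0,1} = 2
g(13) = mex{0,1} = 2
g(14) = mex{1} = 0
The P-positions (g = 0) in 0..14 are 0, 1, 2, 3, 4, 5, 14.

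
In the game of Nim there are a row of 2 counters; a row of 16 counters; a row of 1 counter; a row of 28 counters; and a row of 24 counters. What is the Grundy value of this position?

Compute the nim-sum pairwise:
2 XOR 16 = 18
18 XOR 1 = 19
19 XOR 28 = 15
15 XOR 24 = 23

23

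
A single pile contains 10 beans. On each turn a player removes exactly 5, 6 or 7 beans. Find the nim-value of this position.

2

Build the Grundy sequence with g(k) = mex{g(k−s) : s ∈ {5, 6, 7}, s ≤ k}:
g(0) = mex{} = 0
g(1) = mex{} = 0
g(2) = mex{} = 0
g(3) = mex{} = 0
g(4) = mex{} = 0
g(5) = mex{0} = 1
g(6) = mex{0} = 1
g(7) = mex{0} = 1
g(8) = mex{0} = 1
g(9) = mex{0} = 1
g(10) = mex{0,1} = 2
So g(10) = 2.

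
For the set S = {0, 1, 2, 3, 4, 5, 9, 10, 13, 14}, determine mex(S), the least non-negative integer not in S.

The values 0, 1, 2, 3, 4, 5 are all present; 6 is the first non-negative integer missing from the set.

6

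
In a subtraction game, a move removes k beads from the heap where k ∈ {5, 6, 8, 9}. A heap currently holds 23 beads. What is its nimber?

1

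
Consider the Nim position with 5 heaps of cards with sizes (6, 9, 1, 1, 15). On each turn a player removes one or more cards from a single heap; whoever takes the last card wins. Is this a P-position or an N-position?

Nim-sum: 6 XOR 9 XOR 1 XOR 1 XOR 15 = 0.
The nim-sum is 0, so this is a P-position: the player to move is in a losing position under optimal play.

P-position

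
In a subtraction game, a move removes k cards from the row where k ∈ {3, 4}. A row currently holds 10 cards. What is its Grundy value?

1

Build the Grundy sequence with g(k) = mex{g(k−s) : s ∈ {3, 4}, s ≤ k}:
g(0) = mex{} = 0
g(1) = mex{} = 0
g(2) = mex{} = 0
g(3) = mex{0} = 1
g(4) = mex{0} = 1
g(5) = mex{0} = 1
g(6) = mex{0,1} = 2
g(7) = mex{1} = 0
g(8) = mex{1} = 0
g(9) = mex{1,2} = 0
g(10) = mex{0,2} = 1
So g(10) = 1.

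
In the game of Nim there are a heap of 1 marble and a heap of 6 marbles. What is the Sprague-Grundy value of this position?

7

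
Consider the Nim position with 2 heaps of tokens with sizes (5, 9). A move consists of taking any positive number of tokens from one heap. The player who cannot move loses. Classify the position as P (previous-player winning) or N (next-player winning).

Nim-sum: 5 ^ 9 = 12.
The nim-sum is 12 ≠ 0, so this is an N-position: the player to move can win.

N-position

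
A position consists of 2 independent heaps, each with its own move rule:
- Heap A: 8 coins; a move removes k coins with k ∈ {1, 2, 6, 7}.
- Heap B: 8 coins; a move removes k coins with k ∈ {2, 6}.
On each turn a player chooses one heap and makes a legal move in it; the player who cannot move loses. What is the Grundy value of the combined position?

0

Grundy values for heap A (subtraction set {1, 2, 6, 7}):
g(0) = mex{} = 0
g(1) = mex{0} = 1
g(2) = mex{0,1} = 2
g(3) = mex{1,2} = 0
g(4) = mex{0,2} = 1
g(5) = mex{0,1} = 2
g(6) = mex{0,1,2} = 3
g(7) = mex{0,1,2,3} = 4
g(8) = mex{1,2,3,4} = 0
So g(8) = 0.
Grundy values for heap B (subtraction set {2, 6}):
k:     0  1  2  3  4  5  6  7  8
g(k):  0  0  1  1  0  0  1  1  0
So g(8) = 0.
The value of a disjunctive sum is the nim-sum of the parts.
Combined value = 0 XOR 0 = 0.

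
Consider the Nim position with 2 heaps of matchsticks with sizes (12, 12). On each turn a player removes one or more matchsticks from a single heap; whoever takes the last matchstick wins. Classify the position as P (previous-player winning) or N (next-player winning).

Nim-sum: 12 ^ 12 = 0.
The nim-sum is 0, so this is a P-position: the player to move is in a losing position under optimal play.

P-position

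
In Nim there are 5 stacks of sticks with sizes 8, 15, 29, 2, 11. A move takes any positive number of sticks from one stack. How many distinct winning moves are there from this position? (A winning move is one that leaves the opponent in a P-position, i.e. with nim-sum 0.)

1

Nim-sum: 8 ^ 15 ^ 29 ^ 2 ^ 11 = 19.
The overall nim-sum is X = 19. A stack of size p has a winning move iff p XOR X < p (reduce it to p XOR X).
  8: 8 XOR 19 = 27 ≥ 8 — no move.
  15: 15 XOR 19 = 28 ≥ 15 — no move.
  29: 29 XOR 19 = 14 < 29 — winning move (to 14).
  2: 2 XOR 19 = 17 ≥ 2 — no move.
  11: 11 XOR 19 = 24 ≥ 11 — no move.
That gives 1 winning move.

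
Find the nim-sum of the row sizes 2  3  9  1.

9

Compute the nim-sum pairwise:
2 ^ 3 = 1
1 ^ 9 = 8
8 ^ 1 = 9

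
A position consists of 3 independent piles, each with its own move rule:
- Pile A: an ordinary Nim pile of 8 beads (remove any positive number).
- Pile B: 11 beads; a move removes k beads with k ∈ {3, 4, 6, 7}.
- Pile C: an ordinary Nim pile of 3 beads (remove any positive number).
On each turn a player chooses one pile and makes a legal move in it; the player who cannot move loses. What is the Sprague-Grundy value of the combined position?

Pile A is a plain Nim pile of size 8, so its Grundy value is 8.
Build the Grundy sequence for pile B with g(k) = mex{g(k−s) : s ∈ {3, 4, 6, 7}, s ≤ k}:
g(0) = mex{} = 0
g(1) = mex{} = 0
g(2) = mex{} = 0
g(3) = mex{0} = 1
g(4) = mex{0} = 1
g(5) = mex{0} = 1
g(6) = mex{0,1} = 2
g(7) = mex{0,1} = 2
g(8) = mex{0,1} = 2
g(9) = mex{0,1,2} = 3
g(10) = mex{1,2} = 0
g(11) = mex{1,2} = 0
So g(11) = 0.
Pile C is a plain Nim pile of size 3, so its Grundy value is 3.
The value of a disjunctive sum is the nim-sum of the parts.
Combined value = 8 XOR 0 XOR 3 = 11.

11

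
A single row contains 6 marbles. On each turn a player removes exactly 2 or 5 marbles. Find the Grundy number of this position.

1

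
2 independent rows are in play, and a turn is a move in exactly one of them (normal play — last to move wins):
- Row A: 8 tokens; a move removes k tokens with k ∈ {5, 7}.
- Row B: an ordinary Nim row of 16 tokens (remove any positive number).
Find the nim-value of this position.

17

For row A, compute g(0), g(1), … with moves {5, 7}:
k:     0  1  2  3  4  5  6  7  8
g(k):  0  0  0  0  0  1  1  1  1
So g(8) = 1.
Row B is a plain Nim row of size 16, so its Grundy value is 16.
By the Sprague-Grundy theorem, the Grundy value of a sum of independent games is the XOR of the component values.
Combined value = 1 XOR 16 = 17.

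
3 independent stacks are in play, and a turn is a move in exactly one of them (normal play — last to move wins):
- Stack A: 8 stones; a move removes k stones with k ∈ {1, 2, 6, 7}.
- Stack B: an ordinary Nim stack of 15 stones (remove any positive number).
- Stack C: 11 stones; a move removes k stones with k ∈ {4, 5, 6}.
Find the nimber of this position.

Build the Grundy sequence for stack A with g(k) = mex{g(k−s) : s ∈ {1, 2, 6, 7}, s ≤ k}:
g(0) = mex{} = 0
g(1) = mex{0} = 1
g(2) = mex{0,1} = 2
g(3) = mex{1,2} = 0
g(4) = mex{0,2} = 1
g(5) = mex{0,1} = 2
g(6) = mex{0,1,2} = 3
g(7) = mex{0,1,2,3} = 4
g(8) = mex{1,2,3,4} = 0
So g(8) = 0.
Stack B is a plain Nim stack of size 15, so its Grundy value is 15.
Build the Grundy sequence for stack C with g(k) = mex{g(k−s) : s ∈ {4, 5, 6}, s ≤ k}:
g(0) = mex{} = 0
g(1) = mex{} = 0
g(2) = mex{} = 0
g(3) = mex{} = 0
g(4) = mex{0} = 1
g(5) = mex{0} = 1
g(6) = mex{0} = 1
g(7) = mex{0} = 1
g(8) = mex{0,1} = 2
g(9) = mex{0,1} = 2
g(10) = mex{1} = 0
g(11) = mex{1} = 0
So g(11) = 0.
The value of a disjunctive sum is the nim-sum of the parts.
Combined value = 0 ⊕ 15 ⊕ 0 = 15.

15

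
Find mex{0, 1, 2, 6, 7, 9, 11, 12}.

The values 0, 1, 2 are all present; 3 is the first non-negative integer missing from the set.

3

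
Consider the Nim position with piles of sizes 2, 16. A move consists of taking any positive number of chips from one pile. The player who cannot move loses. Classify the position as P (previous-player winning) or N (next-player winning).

N-position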